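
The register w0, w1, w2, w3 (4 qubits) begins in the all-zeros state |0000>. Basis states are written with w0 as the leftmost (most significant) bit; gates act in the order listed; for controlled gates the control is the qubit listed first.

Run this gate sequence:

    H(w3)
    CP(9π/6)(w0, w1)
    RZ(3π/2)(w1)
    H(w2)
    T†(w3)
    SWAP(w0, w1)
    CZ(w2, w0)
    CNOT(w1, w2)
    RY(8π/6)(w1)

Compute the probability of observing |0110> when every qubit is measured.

The probability of measuring |0110> is 3/16.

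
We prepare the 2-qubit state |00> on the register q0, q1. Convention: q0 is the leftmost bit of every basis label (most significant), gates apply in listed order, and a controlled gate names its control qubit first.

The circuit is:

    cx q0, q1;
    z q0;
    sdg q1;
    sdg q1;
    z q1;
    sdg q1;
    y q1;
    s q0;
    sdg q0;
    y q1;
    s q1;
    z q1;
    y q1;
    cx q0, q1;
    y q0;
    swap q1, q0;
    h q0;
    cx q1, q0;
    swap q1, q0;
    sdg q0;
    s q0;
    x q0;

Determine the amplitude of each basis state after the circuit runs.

After the circuit, the state carries amplitude sqrt(2)/2 on |00>, -sqrt(2)/2 on |01>, 0 on |10>, 0 on |11>. Key observation: steps 5-12 multiply out to the identity, so the circuit reduces to the remaining gates.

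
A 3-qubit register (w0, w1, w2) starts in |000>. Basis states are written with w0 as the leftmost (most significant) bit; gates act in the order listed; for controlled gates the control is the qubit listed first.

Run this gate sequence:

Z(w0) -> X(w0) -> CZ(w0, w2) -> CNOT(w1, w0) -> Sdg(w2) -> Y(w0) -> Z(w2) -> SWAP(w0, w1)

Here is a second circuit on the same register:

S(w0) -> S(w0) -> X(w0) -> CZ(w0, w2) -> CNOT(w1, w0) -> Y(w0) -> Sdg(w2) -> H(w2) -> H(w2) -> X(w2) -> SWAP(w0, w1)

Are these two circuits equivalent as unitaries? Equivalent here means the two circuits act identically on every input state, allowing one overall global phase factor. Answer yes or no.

No, they are not equivalent — no single phase factor reconciles the two unitaries.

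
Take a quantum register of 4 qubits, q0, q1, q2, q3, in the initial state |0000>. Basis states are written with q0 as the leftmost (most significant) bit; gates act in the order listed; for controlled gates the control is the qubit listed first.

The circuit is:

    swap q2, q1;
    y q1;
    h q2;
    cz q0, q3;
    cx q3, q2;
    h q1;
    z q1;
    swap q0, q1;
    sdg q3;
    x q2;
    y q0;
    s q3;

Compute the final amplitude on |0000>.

|0000> carries amplitude 1/2 in the final state.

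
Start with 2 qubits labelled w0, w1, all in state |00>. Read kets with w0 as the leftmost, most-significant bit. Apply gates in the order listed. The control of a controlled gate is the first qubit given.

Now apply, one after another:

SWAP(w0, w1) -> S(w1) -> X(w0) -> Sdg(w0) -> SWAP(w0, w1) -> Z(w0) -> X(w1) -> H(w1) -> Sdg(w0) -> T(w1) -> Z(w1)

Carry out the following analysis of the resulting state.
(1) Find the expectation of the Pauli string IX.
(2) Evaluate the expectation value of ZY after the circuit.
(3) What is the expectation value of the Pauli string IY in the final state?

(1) The expectation value of IX is -sqrt(2)/2.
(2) The expectation value of ZY is -sqrt(2)/2.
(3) The observable IY averages to -sqrt(2)/2.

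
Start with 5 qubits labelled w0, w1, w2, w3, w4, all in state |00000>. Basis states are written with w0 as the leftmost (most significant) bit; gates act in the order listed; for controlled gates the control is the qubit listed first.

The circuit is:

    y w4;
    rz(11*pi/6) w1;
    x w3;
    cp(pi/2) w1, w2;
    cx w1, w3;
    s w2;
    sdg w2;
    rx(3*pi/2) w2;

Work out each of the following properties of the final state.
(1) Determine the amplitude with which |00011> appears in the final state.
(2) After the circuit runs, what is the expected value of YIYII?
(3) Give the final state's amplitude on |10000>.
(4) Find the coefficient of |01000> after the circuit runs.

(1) The amplitude on |00011> is sqrt(2)*exp(7*I*pi/12)/2. Key observation: gates 6-7 undo each other exactly, leaving only the rest of the circuit to track.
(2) In the final state, YIYII has expectation 0.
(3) |10000> carries amplitude 0 in the final state.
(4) The amplitude on |01000> is 0.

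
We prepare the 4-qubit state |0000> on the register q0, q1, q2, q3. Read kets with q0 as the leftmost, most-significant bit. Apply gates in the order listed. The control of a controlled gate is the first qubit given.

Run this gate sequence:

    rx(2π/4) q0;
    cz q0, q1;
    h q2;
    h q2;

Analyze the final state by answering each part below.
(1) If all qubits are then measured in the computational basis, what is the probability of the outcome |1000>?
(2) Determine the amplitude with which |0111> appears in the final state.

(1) The probability of measuring |1000> is 1/2.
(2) The amplitude on |0111> is 0.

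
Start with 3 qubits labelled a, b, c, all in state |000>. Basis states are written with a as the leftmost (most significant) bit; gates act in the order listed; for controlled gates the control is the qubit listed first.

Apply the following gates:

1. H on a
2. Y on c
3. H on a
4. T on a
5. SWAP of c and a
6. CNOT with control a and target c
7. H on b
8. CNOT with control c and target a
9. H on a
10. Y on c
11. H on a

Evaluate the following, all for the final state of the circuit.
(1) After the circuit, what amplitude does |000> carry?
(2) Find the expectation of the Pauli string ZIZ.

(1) The final state's coefficient on |000> equals sqrt(2)/2.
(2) The expectation value of ZIZ is 1.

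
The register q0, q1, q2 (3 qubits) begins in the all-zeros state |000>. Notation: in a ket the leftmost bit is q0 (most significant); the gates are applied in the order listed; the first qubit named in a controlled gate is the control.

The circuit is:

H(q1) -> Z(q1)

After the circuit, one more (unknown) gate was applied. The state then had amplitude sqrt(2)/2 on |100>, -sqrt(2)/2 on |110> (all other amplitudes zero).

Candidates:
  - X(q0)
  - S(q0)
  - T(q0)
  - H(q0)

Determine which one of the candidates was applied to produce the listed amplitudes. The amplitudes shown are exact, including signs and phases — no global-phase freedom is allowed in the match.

The unique candidate consistent with the amplitudes is X(q0).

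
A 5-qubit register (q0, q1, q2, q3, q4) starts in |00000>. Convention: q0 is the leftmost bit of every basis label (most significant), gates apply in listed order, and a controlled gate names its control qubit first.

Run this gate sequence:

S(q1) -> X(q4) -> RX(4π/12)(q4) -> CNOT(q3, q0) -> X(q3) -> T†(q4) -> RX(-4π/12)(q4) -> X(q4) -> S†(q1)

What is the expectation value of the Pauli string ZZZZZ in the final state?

The observable ZZZZZ averages to -3*sqrt(2)/8 - 1/4.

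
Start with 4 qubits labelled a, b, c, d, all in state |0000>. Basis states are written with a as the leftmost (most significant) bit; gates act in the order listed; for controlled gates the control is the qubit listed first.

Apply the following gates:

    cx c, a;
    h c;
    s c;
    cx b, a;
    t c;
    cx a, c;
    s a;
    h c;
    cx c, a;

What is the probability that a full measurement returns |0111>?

Outcome |0111> occurs with probability 0.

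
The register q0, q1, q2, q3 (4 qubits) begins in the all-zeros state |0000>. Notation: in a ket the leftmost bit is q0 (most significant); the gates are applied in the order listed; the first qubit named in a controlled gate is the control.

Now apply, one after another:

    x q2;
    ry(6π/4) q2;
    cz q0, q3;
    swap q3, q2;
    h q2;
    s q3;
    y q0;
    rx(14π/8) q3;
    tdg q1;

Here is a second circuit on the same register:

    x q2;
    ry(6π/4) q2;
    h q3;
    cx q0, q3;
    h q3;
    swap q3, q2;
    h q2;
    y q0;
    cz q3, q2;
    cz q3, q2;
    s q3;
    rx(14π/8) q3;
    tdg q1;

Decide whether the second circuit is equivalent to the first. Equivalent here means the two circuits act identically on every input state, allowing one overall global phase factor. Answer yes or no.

Yes: on every input state the two circuits agree up to one overall phase factor.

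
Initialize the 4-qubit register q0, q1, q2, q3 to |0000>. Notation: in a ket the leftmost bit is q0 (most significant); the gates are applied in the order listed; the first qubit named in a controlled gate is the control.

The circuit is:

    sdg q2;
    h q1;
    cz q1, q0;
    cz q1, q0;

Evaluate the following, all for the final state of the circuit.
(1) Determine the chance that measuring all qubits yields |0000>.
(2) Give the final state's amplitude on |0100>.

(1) The probability of measuring |0000> is 1/2. Key observation: steps 3-4 multiply out to the identity, so the circuit reduces to the remaining gates.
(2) The final state's coefficient on |0100> equals sqrt(2)/2.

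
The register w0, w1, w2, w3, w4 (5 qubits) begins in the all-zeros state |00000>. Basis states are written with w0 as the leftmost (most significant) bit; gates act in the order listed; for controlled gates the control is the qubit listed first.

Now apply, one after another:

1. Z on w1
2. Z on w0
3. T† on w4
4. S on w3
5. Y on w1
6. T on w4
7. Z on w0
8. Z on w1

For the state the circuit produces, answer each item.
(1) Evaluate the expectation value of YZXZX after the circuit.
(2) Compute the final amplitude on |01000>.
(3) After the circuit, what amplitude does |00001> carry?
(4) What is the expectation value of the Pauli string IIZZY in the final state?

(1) The expectation value of YZXZX is 0.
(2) The final state's coefficient on |01000> equals -I.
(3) The amplitude on |00001> is 0.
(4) The expectation value of IIZZY is 0.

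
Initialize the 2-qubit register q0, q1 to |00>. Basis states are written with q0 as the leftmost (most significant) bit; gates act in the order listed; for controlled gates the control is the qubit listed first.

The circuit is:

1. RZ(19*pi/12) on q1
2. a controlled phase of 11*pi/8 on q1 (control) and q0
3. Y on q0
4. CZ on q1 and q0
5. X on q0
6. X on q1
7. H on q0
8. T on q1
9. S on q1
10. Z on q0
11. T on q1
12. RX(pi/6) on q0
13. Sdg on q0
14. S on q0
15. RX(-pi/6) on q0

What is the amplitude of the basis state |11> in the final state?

|11> carries amplitude -sqrt(2)*exp(17*I*pi/24)/2 in the final state. Key observation: steps 12-15 multiply out to the identity, so the circuit reduces to the remaining gates.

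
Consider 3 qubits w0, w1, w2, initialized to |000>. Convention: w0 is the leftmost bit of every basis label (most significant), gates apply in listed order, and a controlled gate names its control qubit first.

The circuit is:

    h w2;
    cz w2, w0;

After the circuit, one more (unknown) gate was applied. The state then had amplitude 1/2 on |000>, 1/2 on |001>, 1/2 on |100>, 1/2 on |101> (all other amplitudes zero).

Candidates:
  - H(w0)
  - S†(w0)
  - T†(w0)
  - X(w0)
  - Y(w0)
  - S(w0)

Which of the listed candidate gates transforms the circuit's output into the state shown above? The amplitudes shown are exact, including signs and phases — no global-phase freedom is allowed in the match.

It was H(w0) that produced the state shown.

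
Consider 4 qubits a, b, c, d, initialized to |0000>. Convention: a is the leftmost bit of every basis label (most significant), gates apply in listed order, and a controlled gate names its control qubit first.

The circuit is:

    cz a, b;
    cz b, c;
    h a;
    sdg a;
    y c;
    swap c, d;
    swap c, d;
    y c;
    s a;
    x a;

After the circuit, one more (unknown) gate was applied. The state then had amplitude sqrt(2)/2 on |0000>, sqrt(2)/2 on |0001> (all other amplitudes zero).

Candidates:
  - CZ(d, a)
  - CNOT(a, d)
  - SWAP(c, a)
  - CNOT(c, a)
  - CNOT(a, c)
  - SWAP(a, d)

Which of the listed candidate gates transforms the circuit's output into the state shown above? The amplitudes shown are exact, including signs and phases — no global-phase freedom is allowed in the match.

The applied gate was SWAP(a, d). Key observation: steps 4-9 multiply out to the identity, so the circuit reduces to the remaining gates.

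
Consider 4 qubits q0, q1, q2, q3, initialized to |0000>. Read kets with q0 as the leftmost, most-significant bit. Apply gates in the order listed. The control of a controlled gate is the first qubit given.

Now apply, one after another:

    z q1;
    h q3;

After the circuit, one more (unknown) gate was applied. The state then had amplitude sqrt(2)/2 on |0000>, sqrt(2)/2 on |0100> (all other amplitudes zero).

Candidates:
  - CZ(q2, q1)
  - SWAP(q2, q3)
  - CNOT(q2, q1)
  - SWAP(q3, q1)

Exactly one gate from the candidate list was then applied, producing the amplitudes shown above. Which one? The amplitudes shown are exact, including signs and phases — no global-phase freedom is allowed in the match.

It was SWAP(q3, q1) that produced the state shown.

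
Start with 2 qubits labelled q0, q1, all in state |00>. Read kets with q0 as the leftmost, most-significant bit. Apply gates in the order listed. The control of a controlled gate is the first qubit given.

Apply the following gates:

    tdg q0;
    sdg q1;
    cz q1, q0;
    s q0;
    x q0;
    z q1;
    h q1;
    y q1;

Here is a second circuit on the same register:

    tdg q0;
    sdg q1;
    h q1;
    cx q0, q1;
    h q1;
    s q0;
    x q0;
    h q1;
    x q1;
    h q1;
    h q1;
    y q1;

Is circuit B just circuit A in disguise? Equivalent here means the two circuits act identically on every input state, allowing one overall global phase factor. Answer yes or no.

Yes, they are equivalent — the unitaries differ by at most a global phase.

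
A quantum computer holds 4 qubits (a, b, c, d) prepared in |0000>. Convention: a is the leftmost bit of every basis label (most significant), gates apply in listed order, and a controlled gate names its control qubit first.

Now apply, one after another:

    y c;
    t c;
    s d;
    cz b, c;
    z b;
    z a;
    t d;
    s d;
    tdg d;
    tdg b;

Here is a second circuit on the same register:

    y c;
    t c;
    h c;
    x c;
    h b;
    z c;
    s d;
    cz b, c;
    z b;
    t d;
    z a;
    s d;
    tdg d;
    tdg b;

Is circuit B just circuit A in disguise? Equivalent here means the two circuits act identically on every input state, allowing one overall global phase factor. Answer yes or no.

No: there is an input state on which the two circuits produce genuinely different outputs (not merely differing by a phase).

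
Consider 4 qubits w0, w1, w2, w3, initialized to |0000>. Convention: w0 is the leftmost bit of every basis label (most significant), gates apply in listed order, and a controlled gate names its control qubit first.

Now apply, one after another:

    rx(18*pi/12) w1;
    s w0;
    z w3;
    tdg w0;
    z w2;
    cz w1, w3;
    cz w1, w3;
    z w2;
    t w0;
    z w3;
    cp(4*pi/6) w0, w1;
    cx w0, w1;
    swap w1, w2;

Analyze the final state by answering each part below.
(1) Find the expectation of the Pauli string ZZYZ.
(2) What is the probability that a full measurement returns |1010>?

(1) The expectation value of ZZYZ is 1. Key observation: gates 3-10 undo each other exactly, leaving only the rest of the circuit to track.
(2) Outcome |1010> occurs with probability 0.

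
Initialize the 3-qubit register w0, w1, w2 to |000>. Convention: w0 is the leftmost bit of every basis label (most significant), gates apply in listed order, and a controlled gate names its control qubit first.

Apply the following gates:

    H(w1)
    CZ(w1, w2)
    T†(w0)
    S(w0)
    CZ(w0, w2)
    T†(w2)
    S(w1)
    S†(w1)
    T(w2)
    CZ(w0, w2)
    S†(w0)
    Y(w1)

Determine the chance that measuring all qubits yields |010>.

Outcome |010> occurs with probability 1/2. Key observation: steps 4-11 multiply out to the identity, so the circuit reduces to the remaining gates.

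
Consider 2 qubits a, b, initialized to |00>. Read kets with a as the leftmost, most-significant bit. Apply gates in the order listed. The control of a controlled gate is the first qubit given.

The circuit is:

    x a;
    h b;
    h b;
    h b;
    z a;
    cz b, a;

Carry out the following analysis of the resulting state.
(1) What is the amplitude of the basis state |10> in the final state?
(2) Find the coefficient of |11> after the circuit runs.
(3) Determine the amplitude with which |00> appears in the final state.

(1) |10> carries amplitude -sqrt(2)/2 in the final state. Key observation: gates 2-3 undo each other exactly, leaving only the rest of the circuit to track.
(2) The amplitude on |11> is sqrt(2)/2.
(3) The amplitude on |00> is 0.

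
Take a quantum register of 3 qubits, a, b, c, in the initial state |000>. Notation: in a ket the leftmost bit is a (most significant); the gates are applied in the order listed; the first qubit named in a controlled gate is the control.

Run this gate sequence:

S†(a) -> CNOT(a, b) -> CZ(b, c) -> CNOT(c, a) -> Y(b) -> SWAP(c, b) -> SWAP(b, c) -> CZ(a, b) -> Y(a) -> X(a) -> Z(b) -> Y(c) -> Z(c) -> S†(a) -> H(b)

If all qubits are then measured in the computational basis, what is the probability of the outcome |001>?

The probability of measuring |001> is 1/2.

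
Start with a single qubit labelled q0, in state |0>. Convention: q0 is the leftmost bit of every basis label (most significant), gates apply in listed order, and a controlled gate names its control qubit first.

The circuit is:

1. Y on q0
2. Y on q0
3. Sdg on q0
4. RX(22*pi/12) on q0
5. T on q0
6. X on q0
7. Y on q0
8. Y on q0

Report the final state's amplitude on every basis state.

After the circuit, the state carries amplitude (-sqrt(6) + sqrt(2))*exp(3*I*pi/4)/4 on |0>, -sqrt(6)/4 - sqrt(2)/4 on |1>.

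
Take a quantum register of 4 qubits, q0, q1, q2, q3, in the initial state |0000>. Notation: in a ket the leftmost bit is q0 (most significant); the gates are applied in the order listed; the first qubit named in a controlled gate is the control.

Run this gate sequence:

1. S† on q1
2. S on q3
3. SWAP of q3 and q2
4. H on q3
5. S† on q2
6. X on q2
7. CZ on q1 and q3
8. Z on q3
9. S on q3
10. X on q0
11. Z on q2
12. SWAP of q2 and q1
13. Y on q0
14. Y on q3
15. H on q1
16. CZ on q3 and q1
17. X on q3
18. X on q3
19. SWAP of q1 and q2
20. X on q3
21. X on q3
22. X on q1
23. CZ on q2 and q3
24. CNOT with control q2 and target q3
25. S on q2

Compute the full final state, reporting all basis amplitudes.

The final amplitudes are -I/2 on |0100>, -1/2 on |0101>, I/2 on |0110>, -1/2 on |0111>, and 0 on every other basis state.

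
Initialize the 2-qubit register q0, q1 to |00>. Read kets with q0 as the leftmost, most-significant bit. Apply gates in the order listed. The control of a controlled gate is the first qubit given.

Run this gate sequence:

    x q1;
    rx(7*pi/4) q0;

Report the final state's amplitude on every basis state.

The final amplitudes are 0 on |00>, -sqrt(sqrt(2) + 2)/2 on |01>, 0 on |10>, -I*sqrt(2 - sqrt(2))/2 on |11>.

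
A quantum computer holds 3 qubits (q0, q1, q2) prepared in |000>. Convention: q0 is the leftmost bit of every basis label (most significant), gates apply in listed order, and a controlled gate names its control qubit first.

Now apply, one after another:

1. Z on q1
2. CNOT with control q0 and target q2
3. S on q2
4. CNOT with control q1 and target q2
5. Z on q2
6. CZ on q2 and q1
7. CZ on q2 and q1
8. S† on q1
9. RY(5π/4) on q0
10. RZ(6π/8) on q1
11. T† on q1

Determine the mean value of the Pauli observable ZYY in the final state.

The expectation value of ZYY is 0. Key observation: gates 6-7 undo each other exactly, leaving only the rest of the circuit to track.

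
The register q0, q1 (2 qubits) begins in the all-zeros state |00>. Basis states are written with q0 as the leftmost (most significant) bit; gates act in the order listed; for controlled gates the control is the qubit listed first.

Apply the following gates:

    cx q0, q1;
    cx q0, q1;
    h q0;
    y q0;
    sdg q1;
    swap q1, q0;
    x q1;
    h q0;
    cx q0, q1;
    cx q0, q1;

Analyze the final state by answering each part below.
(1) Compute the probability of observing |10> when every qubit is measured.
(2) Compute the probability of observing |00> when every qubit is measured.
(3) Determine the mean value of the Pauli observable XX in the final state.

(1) Outcome |10> occurs with probability 1/4.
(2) The probability of measuring |00> is 1/4.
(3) In the final state, XX has expectation -1.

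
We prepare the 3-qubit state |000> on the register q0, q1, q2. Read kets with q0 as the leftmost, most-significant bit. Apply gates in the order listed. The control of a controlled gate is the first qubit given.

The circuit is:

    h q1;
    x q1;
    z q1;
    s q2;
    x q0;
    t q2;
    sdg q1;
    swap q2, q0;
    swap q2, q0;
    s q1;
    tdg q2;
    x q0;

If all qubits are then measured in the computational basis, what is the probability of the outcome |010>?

Outcome |010> occurs with probability 1/2. Key observation: the block from step 5 through step 12 cancels to the identity and can be dropped.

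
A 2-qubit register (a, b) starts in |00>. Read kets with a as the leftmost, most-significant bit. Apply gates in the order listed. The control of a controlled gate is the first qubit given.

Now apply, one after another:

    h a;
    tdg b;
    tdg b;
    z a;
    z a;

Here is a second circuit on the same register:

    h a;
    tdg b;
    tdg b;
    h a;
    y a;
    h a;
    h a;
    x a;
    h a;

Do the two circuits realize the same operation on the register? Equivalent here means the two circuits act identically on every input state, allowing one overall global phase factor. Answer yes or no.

No: there is an input state on which the two circuits produce genuinely different outputs (not merely differing by a phase).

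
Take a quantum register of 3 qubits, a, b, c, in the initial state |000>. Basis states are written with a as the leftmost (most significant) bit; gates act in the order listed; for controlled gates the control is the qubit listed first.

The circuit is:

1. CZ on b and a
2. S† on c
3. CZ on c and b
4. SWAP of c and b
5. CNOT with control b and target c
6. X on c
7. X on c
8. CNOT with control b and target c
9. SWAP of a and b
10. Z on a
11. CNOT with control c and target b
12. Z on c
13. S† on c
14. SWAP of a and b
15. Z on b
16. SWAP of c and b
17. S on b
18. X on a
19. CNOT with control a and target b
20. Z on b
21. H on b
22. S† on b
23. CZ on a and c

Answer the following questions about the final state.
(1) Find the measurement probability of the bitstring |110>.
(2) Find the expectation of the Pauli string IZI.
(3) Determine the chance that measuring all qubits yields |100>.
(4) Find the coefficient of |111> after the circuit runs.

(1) The probability of measuring |110> is 1/2. Key observation: steps 5-8 multiply out to the identity, so the circuit reduces to the remaining gates.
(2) The expectation value of IZI is 0.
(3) A full measurement returns |100> with probability 1/2.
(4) The amplitude on |111> is 0.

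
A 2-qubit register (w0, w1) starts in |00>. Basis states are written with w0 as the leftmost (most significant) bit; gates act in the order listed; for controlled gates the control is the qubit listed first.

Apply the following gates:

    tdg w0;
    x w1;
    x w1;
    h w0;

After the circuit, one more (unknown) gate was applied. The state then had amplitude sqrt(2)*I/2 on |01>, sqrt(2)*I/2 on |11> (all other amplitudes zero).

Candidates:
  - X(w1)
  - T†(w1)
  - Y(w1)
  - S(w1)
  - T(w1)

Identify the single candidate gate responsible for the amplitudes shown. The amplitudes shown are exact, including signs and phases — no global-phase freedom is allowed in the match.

The applied gate was Y(w1).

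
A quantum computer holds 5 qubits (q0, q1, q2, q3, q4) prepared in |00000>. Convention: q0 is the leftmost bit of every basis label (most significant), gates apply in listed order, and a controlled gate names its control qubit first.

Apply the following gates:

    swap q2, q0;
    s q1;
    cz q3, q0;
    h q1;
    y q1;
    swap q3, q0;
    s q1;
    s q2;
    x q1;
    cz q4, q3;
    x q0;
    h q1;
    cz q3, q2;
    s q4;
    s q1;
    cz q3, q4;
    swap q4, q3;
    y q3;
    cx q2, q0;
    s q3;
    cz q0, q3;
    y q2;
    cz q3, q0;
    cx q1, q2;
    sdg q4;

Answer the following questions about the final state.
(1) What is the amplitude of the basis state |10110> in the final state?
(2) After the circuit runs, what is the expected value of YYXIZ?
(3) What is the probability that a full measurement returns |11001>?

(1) The amplitude on |10110> is -1/2 + I/2.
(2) The expectation value of YYXIZ is 0.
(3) A full measurement returns |11001> with probability 0.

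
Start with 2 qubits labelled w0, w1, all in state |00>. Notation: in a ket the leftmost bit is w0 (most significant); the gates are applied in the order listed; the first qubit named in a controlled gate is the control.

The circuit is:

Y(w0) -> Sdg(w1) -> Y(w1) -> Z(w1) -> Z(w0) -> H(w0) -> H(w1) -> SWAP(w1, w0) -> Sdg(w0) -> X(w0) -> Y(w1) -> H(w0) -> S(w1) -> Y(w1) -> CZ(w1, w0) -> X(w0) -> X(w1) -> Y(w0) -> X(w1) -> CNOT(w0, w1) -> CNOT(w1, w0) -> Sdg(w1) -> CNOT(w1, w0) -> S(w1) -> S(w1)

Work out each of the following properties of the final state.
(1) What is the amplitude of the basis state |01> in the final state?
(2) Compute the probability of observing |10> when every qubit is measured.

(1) The final state's coefficient on |01> equals sqrt(2)*(1 + I)/4.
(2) A full measurement returns |10> with probability 1/4.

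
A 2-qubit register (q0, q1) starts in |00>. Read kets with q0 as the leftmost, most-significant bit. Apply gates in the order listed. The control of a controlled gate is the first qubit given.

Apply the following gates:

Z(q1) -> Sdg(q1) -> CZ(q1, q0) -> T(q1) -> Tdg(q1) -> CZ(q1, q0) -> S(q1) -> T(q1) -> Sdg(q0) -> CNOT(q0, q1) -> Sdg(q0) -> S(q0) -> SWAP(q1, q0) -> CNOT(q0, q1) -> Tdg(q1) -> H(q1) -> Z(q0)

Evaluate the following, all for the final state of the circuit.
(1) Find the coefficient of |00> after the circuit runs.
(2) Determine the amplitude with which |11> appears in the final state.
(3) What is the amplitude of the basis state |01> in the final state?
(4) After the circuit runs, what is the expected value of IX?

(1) |00> carries amplitude sqrt(2)/2 in the final state.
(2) The amplitude on |11> is 0.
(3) The amplitude on |01> is sqrt(2)/2.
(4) The expectation value of IX is 1.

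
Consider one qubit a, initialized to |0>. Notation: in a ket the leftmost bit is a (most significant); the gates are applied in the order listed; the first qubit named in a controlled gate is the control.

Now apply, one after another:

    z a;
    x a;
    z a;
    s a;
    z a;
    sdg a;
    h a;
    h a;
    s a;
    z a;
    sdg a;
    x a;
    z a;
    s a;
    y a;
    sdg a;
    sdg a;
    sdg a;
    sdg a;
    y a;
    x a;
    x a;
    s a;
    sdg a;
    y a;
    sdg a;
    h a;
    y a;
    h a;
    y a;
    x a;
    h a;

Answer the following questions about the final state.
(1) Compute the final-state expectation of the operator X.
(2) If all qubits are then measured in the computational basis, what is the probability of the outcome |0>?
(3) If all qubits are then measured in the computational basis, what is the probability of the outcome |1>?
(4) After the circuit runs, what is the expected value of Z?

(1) In the final state, X has expectation 1. Key observation: the block from step 5 through step 10 cancels to the identity and can be dropped.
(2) A full measurement returns |0> with probability 1/2.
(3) The probability of measuring |1> is 1/2.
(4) The expectation value of Z is 0.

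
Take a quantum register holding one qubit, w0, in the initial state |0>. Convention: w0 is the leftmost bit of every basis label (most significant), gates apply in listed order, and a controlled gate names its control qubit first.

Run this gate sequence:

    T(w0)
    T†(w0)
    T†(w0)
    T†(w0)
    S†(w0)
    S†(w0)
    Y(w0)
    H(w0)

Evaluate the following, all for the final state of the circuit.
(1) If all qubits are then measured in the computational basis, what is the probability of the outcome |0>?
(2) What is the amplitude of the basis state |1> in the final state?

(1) The probability of measuring |0> is 1/2.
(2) The amplitude on |1> is -sqrt(2)*I/2.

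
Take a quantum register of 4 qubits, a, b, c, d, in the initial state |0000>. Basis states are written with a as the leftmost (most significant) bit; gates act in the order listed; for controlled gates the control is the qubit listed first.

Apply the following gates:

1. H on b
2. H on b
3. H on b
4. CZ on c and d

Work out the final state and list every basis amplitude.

After the circuit, the state carries amplitude sqrt(2)/2 on |0000>, sqrt(2)/2 on |0100>, and 0 on every other basis state. Key observation: steps 1-2 multiply out to the identity, so the circuit reduces to the remaining gates.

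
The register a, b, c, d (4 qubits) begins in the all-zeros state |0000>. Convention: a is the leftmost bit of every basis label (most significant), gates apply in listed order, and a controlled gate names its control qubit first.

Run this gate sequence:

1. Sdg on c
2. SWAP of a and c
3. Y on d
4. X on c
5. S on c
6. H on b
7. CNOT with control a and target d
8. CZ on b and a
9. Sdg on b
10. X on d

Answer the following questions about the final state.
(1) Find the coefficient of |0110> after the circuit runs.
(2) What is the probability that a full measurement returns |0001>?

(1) The final state's coefficient on |0110> equals sqrt(2)*I/2.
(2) A full measurement returns |0001> with probability 0.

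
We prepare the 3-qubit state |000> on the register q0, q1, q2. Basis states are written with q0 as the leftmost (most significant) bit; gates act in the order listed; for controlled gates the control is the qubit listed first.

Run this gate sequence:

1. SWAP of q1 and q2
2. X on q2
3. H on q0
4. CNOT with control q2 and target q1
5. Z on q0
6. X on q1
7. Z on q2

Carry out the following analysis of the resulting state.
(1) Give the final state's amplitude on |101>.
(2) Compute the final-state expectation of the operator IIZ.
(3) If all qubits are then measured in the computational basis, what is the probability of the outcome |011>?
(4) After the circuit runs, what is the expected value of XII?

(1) |101> carries amplitude sqrt(2)/2 in the final state.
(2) The observable IIZ averages to -1.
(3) Outcome |011> occurs with probability 0.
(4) The expectation value of XII is -1.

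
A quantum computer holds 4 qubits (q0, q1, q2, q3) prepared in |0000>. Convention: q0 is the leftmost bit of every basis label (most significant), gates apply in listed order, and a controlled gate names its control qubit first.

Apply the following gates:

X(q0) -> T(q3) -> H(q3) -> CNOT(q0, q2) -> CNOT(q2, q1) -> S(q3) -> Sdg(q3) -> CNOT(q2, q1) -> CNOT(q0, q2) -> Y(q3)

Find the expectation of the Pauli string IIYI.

The expectation value of IIYI is 0. Key observation: the block from step 4 through step 9 cancels to the identity and can be dropped.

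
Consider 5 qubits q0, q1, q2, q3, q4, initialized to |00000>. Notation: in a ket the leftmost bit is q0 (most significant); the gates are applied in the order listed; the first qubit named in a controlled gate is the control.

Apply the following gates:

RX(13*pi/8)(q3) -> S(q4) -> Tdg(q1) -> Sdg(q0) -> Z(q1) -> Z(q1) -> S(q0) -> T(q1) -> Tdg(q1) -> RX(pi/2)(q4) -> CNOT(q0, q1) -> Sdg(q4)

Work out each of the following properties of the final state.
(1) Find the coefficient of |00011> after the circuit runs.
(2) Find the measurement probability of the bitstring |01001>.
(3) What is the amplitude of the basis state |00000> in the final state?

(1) |00011> carries amplitude sqrt(2)*I*sin(3*pi/16)/2 in the final state. Key observation: the block from step 3 through step 8 cancels to the identity and can be dropped.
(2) A full measurement returns |01001> with probability 0.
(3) The final state's coefficient on |00000> equals -sqrt(2)*cos(3*pi/16)/2.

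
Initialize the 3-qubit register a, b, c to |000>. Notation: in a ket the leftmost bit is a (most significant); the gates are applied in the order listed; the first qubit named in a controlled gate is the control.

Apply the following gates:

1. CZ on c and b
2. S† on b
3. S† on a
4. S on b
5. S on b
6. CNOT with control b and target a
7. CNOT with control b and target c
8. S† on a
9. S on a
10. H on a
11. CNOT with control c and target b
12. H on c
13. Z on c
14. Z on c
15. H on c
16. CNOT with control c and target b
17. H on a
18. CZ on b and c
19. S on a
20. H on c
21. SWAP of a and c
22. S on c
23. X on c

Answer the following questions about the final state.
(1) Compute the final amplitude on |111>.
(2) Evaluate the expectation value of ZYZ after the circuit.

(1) The final state's coefficient on |111> equals 0. Key observation: steps 10-17 multiply out to the identity, so the circuit reduces to the remaining gates.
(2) In the final state, ZYZ has expectation 0.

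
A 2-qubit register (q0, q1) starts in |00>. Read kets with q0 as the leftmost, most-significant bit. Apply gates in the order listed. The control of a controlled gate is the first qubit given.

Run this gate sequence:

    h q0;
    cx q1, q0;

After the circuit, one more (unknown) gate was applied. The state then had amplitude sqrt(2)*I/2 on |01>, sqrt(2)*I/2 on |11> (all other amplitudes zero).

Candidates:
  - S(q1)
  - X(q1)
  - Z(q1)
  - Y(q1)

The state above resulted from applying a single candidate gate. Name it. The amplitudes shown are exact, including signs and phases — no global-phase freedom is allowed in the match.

It was Y(q1) that produced the state shown.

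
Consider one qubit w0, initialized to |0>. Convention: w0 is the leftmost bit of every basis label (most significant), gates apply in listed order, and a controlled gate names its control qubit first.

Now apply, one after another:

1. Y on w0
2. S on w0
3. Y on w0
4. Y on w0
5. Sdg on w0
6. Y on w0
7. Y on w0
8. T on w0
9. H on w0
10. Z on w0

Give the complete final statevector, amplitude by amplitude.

The resulting statevector has amplitude sqrt(2)*exp(3*I*pi/4)/2 on |0>, sqrt(2)*exp(3*I*pi/4)/2 on |1>. Key observation: the block from step 1 through step 6 cancels to the identity and can be dropped.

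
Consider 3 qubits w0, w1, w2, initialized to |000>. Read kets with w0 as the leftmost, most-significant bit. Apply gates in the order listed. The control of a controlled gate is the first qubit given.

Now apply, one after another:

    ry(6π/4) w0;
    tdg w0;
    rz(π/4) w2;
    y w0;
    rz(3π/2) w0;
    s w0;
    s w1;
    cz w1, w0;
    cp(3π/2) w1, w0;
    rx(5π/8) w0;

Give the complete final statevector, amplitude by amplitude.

The final amplitudes are -sqrt(2)*I*exp(5*I*pi/8)*sin(5*pi/16)/2 - sqrt(2)*I*exp(7*I*pi/8)*cos(5*pi/16)/2 on |000>, -sqrt(2)*exp(7*I*pi/8)*sin(5*pi/16)/2 + sqrt(2)*exp(5*I*pi/8)*cos(5*pi/16)/2 on |100>, and 0 on every other basis state.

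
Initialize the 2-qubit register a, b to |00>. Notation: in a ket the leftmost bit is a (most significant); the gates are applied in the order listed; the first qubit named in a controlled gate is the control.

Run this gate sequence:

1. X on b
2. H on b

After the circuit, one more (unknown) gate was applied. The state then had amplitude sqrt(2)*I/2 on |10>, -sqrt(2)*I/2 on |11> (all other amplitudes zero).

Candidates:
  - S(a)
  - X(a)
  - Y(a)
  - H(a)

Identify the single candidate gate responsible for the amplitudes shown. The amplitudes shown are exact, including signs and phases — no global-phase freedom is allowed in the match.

The unique candidate consistent with the amplitudes is Y(a).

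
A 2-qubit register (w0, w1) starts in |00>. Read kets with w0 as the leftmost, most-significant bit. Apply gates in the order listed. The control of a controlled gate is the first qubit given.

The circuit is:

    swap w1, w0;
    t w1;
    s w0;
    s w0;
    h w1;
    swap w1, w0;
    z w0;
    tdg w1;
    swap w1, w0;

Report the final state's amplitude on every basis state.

The final amplitudes are sqrt(2)/2 on |00>, -sqrt(2)/2 on |01>, 0 on |10>, 0 on |11>.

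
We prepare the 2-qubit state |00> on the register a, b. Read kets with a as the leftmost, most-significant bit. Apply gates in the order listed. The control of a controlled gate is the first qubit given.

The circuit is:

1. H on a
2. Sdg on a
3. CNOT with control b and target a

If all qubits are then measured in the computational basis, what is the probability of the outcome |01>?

A full measurement returns |01> with probability 0.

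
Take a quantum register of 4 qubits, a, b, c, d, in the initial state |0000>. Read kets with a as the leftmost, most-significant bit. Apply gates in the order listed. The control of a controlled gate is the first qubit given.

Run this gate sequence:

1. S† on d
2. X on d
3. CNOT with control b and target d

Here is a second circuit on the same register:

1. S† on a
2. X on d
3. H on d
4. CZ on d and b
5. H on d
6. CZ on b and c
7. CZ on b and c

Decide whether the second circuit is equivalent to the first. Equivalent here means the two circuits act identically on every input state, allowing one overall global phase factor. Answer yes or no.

No, they are not equivalent — no single phase factor reconciles the two unitaries.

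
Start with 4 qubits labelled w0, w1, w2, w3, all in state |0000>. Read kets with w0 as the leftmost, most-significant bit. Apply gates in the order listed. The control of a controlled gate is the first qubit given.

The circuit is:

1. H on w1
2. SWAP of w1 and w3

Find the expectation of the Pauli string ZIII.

The expectation value of ZIII is 1.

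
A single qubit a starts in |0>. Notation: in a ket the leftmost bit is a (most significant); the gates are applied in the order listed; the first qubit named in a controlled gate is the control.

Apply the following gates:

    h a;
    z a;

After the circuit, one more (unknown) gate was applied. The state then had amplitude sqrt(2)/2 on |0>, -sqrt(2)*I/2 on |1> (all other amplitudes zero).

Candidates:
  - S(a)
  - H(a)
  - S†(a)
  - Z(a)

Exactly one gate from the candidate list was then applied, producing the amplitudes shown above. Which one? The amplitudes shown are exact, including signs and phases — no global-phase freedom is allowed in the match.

It was S(a) that produced the state shown.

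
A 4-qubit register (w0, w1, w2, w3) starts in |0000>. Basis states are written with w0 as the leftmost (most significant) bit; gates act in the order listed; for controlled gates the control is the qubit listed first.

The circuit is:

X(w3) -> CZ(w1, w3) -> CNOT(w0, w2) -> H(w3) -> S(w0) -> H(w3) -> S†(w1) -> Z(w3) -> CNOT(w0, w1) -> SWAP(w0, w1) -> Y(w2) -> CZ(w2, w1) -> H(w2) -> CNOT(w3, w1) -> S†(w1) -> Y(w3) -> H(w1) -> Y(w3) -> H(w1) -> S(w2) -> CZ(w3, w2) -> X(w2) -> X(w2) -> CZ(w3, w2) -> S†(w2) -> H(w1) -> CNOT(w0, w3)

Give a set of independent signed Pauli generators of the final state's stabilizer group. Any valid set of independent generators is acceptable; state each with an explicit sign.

One valid set of independent stabilizer generators is -IXII, -IIXI, +ZIII, -IIIZ (any independent generating set of the same group is equally correct). Key observation: steps 19-26 multiply out to the identity, so the circuit reduces to the remaining gates.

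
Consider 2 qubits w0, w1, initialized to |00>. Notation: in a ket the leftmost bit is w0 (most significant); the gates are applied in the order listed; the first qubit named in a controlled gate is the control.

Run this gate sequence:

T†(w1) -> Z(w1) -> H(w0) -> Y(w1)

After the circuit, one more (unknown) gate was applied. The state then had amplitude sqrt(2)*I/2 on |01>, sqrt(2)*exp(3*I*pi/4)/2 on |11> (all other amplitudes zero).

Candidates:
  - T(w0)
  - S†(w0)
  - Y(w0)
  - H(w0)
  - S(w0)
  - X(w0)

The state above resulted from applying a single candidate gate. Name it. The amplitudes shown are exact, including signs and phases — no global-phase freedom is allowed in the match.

The unique candidate consistent with the amplitudes is T(w0).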